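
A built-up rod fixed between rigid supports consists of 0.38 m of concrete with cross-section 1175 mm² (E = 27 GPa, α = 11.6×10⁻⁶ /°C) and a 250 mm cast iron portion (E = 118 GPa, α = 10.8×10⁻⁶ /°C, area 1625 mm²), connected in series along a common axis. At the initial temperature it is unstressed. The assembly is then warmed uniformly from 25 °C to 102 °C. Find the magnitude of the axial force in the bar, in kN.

If the supports were absent, the total length change would be Σ αᵢΔT Lᵢ = 11.6×10⁻⁶×77×380 + 10.8×10⁻⁶×77×250 = 0.5473 mm.
The walls prevent any net length change, so an axial force P (same in every segment) develops. Compatibility: P · Σ Lᵢ/(AᵢEᵢ) = δ_free.
The series flexibility is Σ Lᵢ/(AᵢEᵢ) = 380/(1175×27×10³) + 250/(1625×118×10³) = 1.328×10⁻⁵ mm/N.
Hence P = δ_free / Σ(L/AE) = 0.5473/1.328×10⁻⁵ = 41.21 kN (compressive).

P ≈ 41.2 kN (compressive)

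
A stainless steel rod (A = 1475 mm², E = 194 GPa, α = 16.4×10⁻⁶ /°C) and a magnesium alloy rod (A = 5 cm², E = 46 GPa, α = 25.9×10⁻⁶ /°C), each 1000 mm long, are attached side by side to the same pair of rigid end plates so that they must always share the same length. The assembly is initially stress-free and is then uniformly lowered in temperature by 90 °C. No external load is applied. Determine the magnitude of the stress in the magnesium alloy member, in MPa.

The magnesium alloy has the larger α, so on cooling it would change length more than the stainless steel if both were free. The rigid plates force a common final length, so the magnesium alloy is put into tension and the stainless steel into compression, with equal and opposite forces P (no external load).
Setting the final lengths equal and cancelling L: (α₁ − α₂)ΔT = P/(A₁E₁) + P/(A₂E₂).
|α₁ − α₂|·ΔT = 9.5×10⁻⁶ × 90 = 0.000855.
1/(A₁E₁) + 1/(A₂E₂) = 1/(1475×194×10³) + 1/(500×46×10³) = 4.697×10⁻⁸ N⁻¹.
P = 0.000855 / 4.697×10⁻⁸ = 18200 N = 18.2 kN.
σ_{magnesium alloy} = P/A₂ = 18200/500 = 36.4 MPa, tensile.

σ ≈ 36.4 MPa (tensile)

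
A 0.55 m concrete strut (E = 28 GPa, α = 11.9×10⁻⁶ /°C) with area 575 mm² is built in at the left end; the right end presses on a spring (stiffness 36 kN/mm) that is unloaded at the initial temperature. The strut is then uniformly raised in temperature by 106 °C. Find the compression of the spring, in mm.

The unrestrained thermal change is αΔT L = 11.9×10⁻⁶ × 106 × 550 = 0.6938 mm.
With a force P in the spring, the elastic change of the strut is PL/(AE) and that of the spring is P/k; compatibility requires their sum to equal δ_free.
So P = δ_free / [L/(AE) + 1/k] = 0.6938 / [ 550/(575×28×10³) + 1/(36×10³) ].
P = 0.6938 / 6.194×10⁻⁵ = 11200 N.
Spring compression = P/k = 11200/(36×10³) = 0.3111 mm.

δ ≈ 0.311 mm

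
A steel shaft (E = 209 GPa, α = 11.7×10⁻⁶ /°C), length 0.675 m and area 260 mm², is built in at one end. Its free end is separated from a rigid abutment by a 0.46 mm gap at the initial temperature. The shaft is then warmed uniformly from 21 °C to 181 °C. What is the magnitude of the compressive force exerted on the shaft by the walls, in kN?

P ≈ 64.7 kN

Unrestrained expansion: δ_free = αΔT L = 11.7×10⁻⁶ × 160 × 675 = 1.264 mm.
After closing the 0.46 mm clearance, 1.264 − 0.46 = 0.8036 mm of expansion remains to be suppressed by the wall.
That suppressed elongation corresponds to σ = E·Δ/L = 209×10³ × 0.8036/675 = 248.8 MPa.
Force on the wall = σA = 248.8 × 260 mm² = 64.69 kN.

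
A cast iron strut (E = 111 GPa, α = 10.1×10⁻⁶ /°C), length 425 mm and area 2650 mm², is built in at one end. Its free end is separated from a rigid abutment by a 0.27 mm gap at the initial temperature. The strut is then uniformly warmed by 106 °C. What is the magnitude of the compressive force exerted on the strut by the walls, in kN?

P ≈ 128 kN

If the wall were absent the strut would grow by αΔT L = 10.1×10⁻⁶ × 106 × 425 = 0.455 mm.
This exceeds the 0.27 mm gap, so the wall pushes back. The portion of expansion that must be recovered elastically is δ_free − gap = 0.455 − 0.27 = 0.185 mm.
Compatibility: PL/(AE) = 0.185 mm, so σ = P/A = E × (0.185/425) = 48.32 MPa.
P = σA = 48.32 × 2650 = 128 kN.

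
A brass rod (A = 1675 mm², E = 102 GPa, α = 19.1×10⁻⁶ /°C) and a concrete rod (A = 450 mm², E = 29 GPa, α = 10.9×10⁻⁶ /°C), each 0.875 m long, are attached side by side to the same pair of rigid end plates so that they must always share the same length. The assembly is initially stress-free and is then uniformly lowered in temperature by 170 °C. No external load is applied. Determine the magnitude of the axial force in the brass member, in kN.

The brass has the larger α, so on cooling it would change length more than the concrete if both were free. The rigid plates force a common final length, so the brass is put into tension and the concrete into compression, with equal and opposite forces P (no external load).
Equating the net (thermal + elastic) strains gives |α₁ − α₂|·ΔT = P·[1/(A₁E₁) + 1/(A₂E₂)].
|α₁ − α₂|·ΔT = 8.2×10⁻⁶ × 170 = 0.001394.
1/(A₁E₁) + 1/(A₂E₂) = 1/(1675×102×10³) + 1/(450×29×10³) = 8.248×10⁻⁸ N⁻¹.
P = 0.001394 / 8.248×10⁻⁸ = 16900 N = 16.9 kN.

P ≈ 16.9 kN (tensile in the brass)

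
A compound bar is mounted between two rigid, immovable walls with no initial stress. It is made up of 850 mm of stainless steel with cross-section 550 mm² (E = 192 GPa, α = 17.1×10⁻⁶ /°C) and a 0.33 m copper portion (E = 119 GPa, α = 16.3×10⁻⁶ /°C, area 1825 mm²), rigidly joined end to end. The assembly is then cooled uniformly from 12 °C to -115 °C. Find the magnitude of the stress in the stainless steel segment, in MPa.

With the walls removed the bar would change length by δ_free = Σ αᵢΔT Lᵢ = 17.1×10⁻⁶×127×850 + 16.3×10⁻⁶×127×330 = 2.529 mm.
Since the ends are fixed, an axial force P builds up, equal in every segment, with P · Σ Lᵢ/(AᵢEᵢ) = δ_free.
The series flexibility is Σ Lᵢ/(AᵢEᵢ) = 850/(550×192×10³) + 330/(1825×119×10³) = 9.569×10⁻⁶ mm/N.
P = 2.529 / 9.569×10⁻⁶ = 264300 N = 264.3 kN, tensile.
σ_{stainless steel} = P / A = 264300 / 550 = 480.6 MPa.

σ ≈ 481 MPa (tensile)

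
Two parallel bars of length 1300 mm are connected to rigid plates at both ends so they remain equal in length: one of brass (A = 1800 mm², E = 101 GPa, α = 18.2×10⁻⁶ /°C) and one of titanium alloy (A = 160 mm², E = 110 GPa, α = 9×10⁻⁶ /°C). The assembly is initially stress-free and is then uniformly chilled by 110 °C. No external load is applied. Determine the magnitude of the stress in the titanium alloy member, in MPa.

The brass has the larger α, so on cooling it would change length more than the titanium alloy if both were free. The rigid plates force a common final length, so the brass is put into tension and the titanium alloy into compression, with equal and opposite forces P (no external load).
Compatibility of the two members (thermal + elastic change equal): (α₁ − α₂)ΔT = P·[1/(A₁E₁) + 1/(A₂E₂)].
|α₁ − α₂|·ΔT = 9.2×10⁻⁶ × 110 = 0.001012.
1/(A₁E₁) + 1/(A₂E₂) = 1/(1800×101×10³) + 1/(160×110×10³) = 6.232×10⁻⁸ N⁻¹.
P = 0.001012 / 6.232×10⁻⁸ = 16240 N = 16.24 kN.
σ_{titanium alloy} = P/A₂ = 16240/160 = 101.5 MPa, compressive.

σ ≈ 101 MPa (compressive)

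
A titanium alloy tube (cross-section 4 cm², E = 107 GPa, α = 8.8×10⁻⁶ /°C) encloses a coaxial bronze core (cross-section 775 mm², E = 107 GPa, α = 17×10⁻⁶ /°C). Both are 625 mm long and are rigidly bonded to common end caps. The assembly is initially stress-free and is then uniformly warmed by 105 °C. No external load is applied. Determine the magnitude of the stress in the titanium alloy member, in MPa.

σ ≈ 60.8 MPa (tensile)

Both members must finish at the same length. With the larger α, the bronze tends to over-expand; the plates restrain it, putting the bronze in compression and the titanium alloy in tension. With no external load the two internal forces are equal and opposite, magnitude P.
Setting the final lengths equal and cancelling L: (α₁ − α₂)ΔT = P/(A₁E₁) + P/(A₂E₂).
|α₁ − α₂|·ΔT = 8.2×10⁻⁶ × 105 = 0.000861.
1/(A₁E₁) + 1/(A₂E₂) = 1/(400×107×10³) + 1/(775×107×10³) = 3.542×10⁻⁸ N⁻¹.
P = 0.000861 / 3.542×10⁻⁸ = 24310 N = 24.31 kN.
σ_{titanium alloy} = P/A₁ = 24310/400 = 60.76 MPa, tensile.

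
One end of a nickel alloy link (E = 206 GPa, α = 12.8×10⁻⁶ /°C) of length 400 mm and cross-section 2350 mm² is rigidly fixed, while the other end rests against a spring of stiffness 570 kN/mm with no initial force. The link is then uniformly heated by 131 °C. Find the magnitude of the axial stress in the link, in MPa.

σ ≈ 111 MPa (compressive)

Free thermal expansion: δ_free = αΔT L = 12.8×10⁻⁶ × 131 × 400 = 0.6707 mm.
With a force P in the spring, the elastic change of the link is PL/(AE) and that of the spring is P/k; compatibility requires their sum to equal δ_free.
P [ L/(AE) + 1/k ] = δ_free → P [ 400/(2350×206×10³) + 1/(570×10³) ] = 0.6707.
P = 0.6707 / 2.581×10⁻⁶ = 259900 N.
σ = P/A = 259900/2350 = 110.6 MPa.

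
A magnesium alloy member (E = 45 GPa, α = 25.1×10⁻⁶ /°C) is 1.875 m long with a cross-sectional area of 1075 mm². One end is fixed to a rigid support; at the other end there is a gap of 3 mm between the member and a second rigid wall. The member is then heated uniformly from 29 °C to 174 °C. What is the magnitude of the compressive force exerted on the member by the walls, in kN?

P ≈ 98.7 kN

Free thermal elongation = αΔT L = 25.1×10⁻⁶ × 145 × 1875 = 6.824 mm.
After closing the 3 mm clearance, 6.824 − 3 = 3.824 mm of expansion remains to be suppressed by the wall.
That suppressed elongation corresponds to σ = E·Δ/L = 45×10³ × 3.824/1875 = 91.78 MPa.
Force on the wall = σA = 91.78 × 1075 mm² = 98.66 kN.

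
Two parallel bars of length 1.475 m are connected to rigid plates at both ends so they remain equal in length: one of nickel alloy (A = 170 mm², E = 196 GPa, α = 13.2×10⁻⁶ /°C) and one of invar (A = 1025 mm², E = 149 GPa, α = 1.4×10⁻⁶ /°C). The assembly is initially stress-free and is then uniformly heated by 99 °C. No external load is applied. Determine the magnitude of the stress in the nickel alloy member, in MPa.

σ ≈ 188 MPa (compressive)

Equilibrium of a rigid end plate with no external load gives equal and opposite internal forces ±P in the two members. Since α_{nickel alloy} > α_{invar}, heating drives the nickel alloy into compression and the invar into tension.
Compatibility of the two members (thermal + elastic change equal): (α₁ − α₂)ΔT = P·[1/(A₁E₁) + 1/(A₂E₂)].
|α₁ − α₂|·ΔT = 11.8×10⁻⁶ × 99 = 0.001168.
1/(A₁E₁) + 1/(A₂E₂) = 1/(170×196×10³) + 1/(1025×149×10³) = 3.656×10⁻⁸ N⁻¹.
P = 0.001168 / 3.656×10⁻⁸ = 31950 N = 31.95 kN.
σ_{nickel alloy} = P/A₁ = 31950/170 = 188 MPa, compressive.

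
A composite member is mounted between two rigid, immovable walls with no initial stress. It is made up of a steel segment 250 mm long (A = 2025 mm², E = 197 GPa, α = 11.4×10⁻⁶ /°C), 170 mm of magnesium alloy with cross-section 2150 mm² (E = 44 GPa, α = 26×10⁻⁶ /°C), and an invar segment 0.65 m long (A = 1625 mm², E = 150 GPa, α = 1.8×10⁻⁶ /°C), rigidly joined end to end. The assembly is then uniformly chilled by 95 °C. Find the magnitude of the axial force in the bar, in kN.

If the supports were absent, the total length change would be Σ αᵢΔT Lᵢ = 11.4×10⁻⁶×95×250 + 26×10⁻⁶×95×170 + 1.8×10⁻⁶×95×650 = 0.8018 mm.
The rigid supports impose zero overall length change; the single axial force P common to all segments must satisfy P Σ Lᵢ/(AᵢEᵢ) = δ_free.
The series flexibility is Σ Lᵢ/(AᵢEᵢ) = 250/(2025×197×10³) + 170/(2150×44×10³) + 650/(1625×150×10³) = 5.09×10⁻⁶ mm/N.
P = 0.8018 / 5.09×10⁻⁶ = 157500 N = 157.5 kN, tensile.

P ≈ 158 kN (tensile)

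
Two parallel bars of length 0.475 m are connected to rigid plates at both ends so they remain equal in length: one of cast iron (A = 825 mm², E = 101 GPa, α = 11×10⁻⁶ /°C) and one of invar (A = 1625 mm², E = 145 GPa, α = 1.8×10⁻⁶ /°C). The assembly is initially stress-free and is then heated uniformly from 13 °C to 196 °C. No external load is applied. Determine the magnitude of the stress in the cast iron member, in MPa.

The cast iron has the larger α, so on heating it would change length more than the invar if both were free. The rigid plates force a common final length, so the cast iron is put into compression and the invar into tension, with equal and opposite forces P (no external load).
Setting the final lengths equal and cancelling L: (α₁ − α₂)ΔT = P/(A₁E₁) + P/(A₂E₂).
|α₁ − α₂|·ΔT = 9.2×10⁻⁶ × 183 = 0.001684.
1/(A₁E₁) + 1/(A₂E₂) = 1/(825×101×10³) + 1/(1625×145×10³) = 1.625×10⁻⁸ N⁻¹.
P = 0.001684 / 1.625×10⁻⁸ = 103600 N = 103.6 kN.
σ_{cast iron} = P/A₁ = 103600/825 = 125.6 MPa, compressive.

σ ≈ 126 MPa (compressive)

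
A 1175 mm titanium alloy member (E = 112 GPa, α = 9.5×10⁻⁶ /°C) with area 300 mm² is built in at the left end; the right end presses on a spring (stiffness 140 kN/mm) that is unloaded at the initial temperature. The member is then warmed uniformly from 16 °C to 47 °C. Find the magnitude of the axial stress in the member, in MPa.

σ ≈ 27.4 MPa (compressive)

The unrestrained thermal change is αΔT L = 9.5×10⁻⁶ × 31 × 1175 = 0.346 mm.
Let P be the compressive force at the spring. The member shortens elastically by PL/(AE) and the spring compresses by P/k; together these equal δ_free.
P [ L/(AE) + 1/k ] = δ_free → P [ 1175/(300×112×10³) + 1/(140×10³) ] = 0.346.
P = 0.346 / 4.211×10⁻⁵ = 8217 N.
σ = P/A = 8217/300 = 27.39 MPa.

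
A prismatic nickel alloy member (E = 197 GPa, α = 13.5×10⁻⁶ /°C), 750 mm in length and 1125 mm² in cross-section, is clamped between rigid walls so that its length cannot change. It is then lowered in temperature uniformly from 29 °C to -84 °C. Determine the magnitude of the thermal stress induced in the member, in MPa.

σ ≈ 301 MPa (tensile)

The supports are rigid, so the total axial strain is zero. The restrained thermal strain is ε = αΔT = 13.5×10⁻⁶ × 113 = 1525.5×10⁻⁶.
σ = EαΔT = 197×10³ × 13.5×10⁻⁶ × 113 = 300.5 MPa (tensile; the member is trying to contract).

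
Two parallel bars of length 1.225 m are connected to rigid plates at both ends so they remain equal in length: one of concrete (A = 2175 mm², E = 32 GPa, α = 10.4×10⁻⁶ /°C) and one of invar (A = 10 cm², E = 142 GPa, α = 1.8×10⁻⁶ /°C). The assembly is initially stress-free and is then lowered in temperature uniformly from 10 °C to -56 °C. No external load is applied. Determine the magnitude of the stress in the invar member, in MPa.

Equilibrium of a rigid end plate with no external load gives equal and opposite internal forces ±P in the two members. Since α_{concrete} > α_{invar}, cooling drives the concrete into tension and the invar into compression.
Equating the net (thermal + elastic) strains gives |α₁ − α₂|·ΔT = P·[1/(A₁E₁) + 1/(A₂E₂)].
|α₁ − α₂|·ΔT = 8.6×10⁻⁶ × 66 = 0.0005676.
1/(A₁E₁) + 1/(A₂E₂) = 1/(2175×32×10³) + 1/(1000×142×10³) = 2.141×10⁻⁸ N⁻¹.
P = 0.0005676 / 2.141×10⁻⁸ = 26510 N = 26.51 kN.
σ_{invar} = P/A₂ = 26510/1000 = 26.51 MPa, compressive.

σ ≈ 26.5 MPa (compressive)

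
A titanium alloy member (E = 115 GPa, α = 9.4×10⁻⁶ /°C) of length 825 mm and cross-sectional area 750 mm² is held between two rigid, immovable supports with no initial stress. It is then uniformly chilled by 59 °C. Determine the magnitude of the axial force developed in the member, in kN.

Full restraint means ε = 0, so the stress is σ = EαΔT = 115×10³ × 9.4×10⁻⁶ × 59 = 63.78 MPa.
Then P = σA = 63.78 × 750 mm² = 47.83 kN, tensile.

P ≈ 47.8 kN (tensile)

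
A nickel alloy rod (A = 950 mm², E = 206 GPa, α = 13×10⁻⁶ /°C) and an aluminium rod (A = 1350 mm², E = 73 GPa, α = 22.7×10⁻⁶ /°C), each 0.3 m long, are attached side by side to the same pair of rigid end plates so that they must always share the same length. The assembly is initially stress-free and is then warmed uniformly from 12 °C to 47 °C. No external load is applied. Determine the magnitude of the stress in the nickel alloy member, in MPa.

σ ≈ 23.4 MPa (tensile)

Both members must finish at the same length. With the larger α, the aluminium tends to over-expand; the plates restrain it, putting the aluminium in compression and the nickel alloy in tension. With no external load the two internal forces are equal and opposite, magnitude P.
Compatibility of the two members (thermal + elastic change equal): (α₁ − α₂)ΔT = P·[1/(A₁E₁) + 1/(A₂E₂)].
|α₁ − α₂|·ΔT = 9.7×10⁻⁶ × 35 = 0.0003395.
1/(A₁E₁) + 1/(A₂E₂) = 1/(950×206×10³) + 1/(1350×73×10³) = 1.526×10⁻⁸ N⁻¹.
P = 0.0003395 / 1.526×10⁻⁸ = 22250 N = 22.25 kN.
σ_{nickel alloy} = P/A₁ = 22250/950 = 23.42 MPa, tensile.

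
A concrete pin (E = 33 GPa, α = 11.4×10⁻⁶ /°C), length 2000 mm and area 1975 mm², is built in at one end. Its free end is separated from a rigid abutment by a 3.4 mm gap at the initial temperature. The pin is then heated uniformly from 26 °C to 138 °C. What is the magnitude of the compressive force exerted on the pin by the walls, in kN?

Unrestrained expansion: δ_free = αΔT L = 11.4×10⁻⁶ × 112 × 2000 = 2.554 mm.
This is smaller than the 3.4 mm clearance, so the pin expands freely without reaching the stop — the stress is zero.

P ≈ 0 kN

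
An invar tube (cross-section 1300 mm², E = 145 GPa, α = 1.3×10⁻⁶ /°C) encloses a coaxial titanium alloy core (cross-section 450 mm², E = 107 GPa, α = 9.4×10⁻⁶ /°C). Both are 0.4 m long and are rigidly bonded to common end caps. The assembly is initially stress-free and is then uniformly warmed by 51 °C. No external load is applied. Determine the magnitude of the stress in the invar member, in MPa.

σ ≈ 12.2 MPa (tensile)

Both members must finish at the same length. With the larger α, the titanium alloy tends to over-expand; the plates restrain it, putting the titanium alloy in compression and the invar in tension. With no external load the two internal forces are equal and opposite, magnitude P.
Compatibility of the two members (thermal + elastic change equal): (α₁ − α₂)ΔT = P·[1/(A₁E₁) + 1/(A₂E₂)].
|α₁ − α₂|·ΔT = 8.1×10⁻⁶ × 51 = 0.0004131.
1/(A₁E₁) + 1/(A₂E₂) = 1/(1300×145×10³) + 1/(450×107×10³) = 2.607×10⁻⁸ N⁻¹.
So P = 0.0004131 / 2.607×10⁻⁸ = 15.84 kN.
σ_{invar} = P/A₁ = 15840/1300 = 12.19 MPa, tensile.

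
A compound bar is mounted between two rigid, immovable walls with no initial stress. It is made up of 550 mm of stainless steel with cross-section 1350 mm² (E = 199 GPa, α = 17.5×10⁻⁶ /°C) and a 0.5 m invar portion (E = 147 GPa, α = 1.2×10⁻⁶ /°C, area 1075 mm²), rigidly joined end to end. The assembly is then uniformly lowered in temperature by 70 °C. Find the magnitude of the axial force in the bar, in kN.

P ≈ 137 kN (tensile)

Free thermal contraction of the whole bar: Σ αᵢΔT Lᵢ = 17.5×10⁻⁶×70×550 + 1.2×10⁻⁶×70×500 = 0.7157 mm.
Since the ends are fixed, an axial force P builds up, equal in every segment, with P · Σ Lᵢ/(AᵢEᵢ) = δ_free.
Σ Lᵢ/(AᵢEᵢ) = 550/(1350×199×10³) + 500/(1075×147×10³) = 5.211×10⁻⁶ mm/N.
So P = 0.7157 / 5.211×10⁻⁶ = 137.3 kN, tensile.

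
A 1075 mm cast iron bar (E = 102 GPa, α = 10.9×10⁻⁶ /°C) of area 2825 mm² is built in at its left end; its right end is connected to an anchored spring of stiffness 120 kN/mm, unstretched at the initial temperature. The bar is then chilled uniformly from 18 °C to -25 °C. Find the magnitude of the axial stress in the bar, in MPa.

σ ≈ 14.8 MPa (tensile)

If the spring were absent the bar would shorten by αΔT L = 10.9×10⁻⁶ × 43 × 1075 = 0.5039 mm.
With a force P in the spring, the elastic change of the bar is PL/(AE) and that of the spring is P/k; compatibility requires their sum to equal δ_free.
P [ L/(AE) + 1/k ] = δ_free → P [ 1075/(2825×102×10³) + 1/(120×10³) ] = 0.5039.
P = 0.5039 / 1.206×10⁻⁵ = 41760 N.
σ = P/A = 41760/2825 = 14.78 MPa.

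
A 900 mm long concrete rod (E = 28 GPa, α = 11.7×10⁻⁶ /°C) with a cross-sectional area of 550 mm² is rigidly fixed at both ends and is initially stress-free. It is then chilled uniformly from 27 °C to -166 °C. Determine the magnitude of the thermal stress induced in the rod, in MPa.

σ ≈ 63.2 MPa (tensile)

The supports are rigid, so the total axial strain is zero. The restrained thermal strain is ε = αΔT = 11.7×10⁻⁶ × 193 = 2258.1×10⁻⁶.
The stress required to suppress this strain is σ = Eε = 28×10³ × 2258.1×10⁻⁶ = 63.23 MPa, tensile since the rod is trying to contract.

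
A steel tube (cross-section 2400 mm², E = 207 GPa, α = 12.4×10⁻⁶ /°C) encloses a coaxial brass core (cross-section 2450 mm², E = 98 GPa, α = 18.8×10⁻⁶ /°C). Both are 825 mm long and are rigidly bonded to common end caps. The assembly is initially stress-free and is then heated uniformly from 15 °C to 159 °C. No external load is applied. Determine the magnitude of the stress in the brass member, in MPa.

Both members must finish at the same length. With the larger α, the brass tends to over-expand; the plates restrain it, putting the brass in compression and the steel in tension. With no external load the two internal forces are equal and opposite, magnitude P.
Equating the net (thermal + elastic) strains gives |α₁ − α₂|·ΔT = P·[1/(A₁E₁) + 1/(A₂E₂)].
|α₁ − α₂|·ΔT = 6.4×10⁻⁶ × 144 = 0.0009216.
1/(A₁E₁) + 1/(A₂E₂) = 1/(2400×207×10³) + 1/(2450×98×10³) = 6.178×10⁻⁹ N⁻¹.
So P = 0.0009216 / 6.178×10⁻⁹ = 149.2 kN.
σ_{brass} = P/A₂ = 149200/2450 = 60.89 MPa, compressive.

σ ≈ 60.9 MPa (compressive)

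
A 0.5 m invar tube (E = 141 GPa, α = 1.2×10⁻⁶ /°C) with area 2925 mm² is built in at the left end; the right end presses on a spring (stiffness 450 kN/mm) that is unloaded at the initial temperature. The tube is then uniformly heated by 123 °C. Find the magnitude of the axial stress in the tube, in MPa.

σ ≈ 7.35 MPa (compressive)

The unrestrained thermal change is αΔT L = 1.2×10⁻⁶ × 123 × 500 = 0.0738 mm.
Let P be the compressive force at the spring. The tube shortens elastically by PL/(AE) and the spring compresses by P/k; together these equal δ_free.
P [ L/(AE) + 1/k ] = δ_free → P [ 500/(2925×141×10³) + 1/(450×10³) ] = 0.0738.
P = 0.0738 / 3.435×10⁻⁶ = 21490 N.
σ = P/A = 21490/2925 = 7.346 MPa.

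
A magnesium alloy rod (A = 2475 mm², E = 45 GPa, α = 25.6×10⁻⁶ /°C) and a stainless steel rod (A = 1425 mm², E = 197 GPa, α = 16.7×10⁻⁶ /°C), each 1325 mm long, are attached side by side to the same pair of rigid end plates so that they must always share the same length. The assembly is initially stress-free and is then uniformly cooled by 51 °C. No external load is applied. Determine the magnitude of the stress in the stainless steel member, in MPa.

The magnesium alloy has the larger α, so on cooling it would change length more than the stainless steel if both were free. The rigid plates force a common final length, so the magnesium alloy is put into tension and the stainless steel into compression, with equal and opposite forces P (no external load).
Setting the final lengths equal and cancelling L: (α₁ − α₂)ΔT = P/(A₁E₁) + P/(A₂E₂).
|α₁ − α₂|·ΔT = 8.9×10⁻⁶ × 51 = 0.0004539.
1/(A₁E₁) + 1/(A₂E₂) = 1/(2475×45×10³) + 1/(1425×197×10³) = 1.254×10⁻⁸ N⁻¹.
P = 0.0004539 / 1.254×10⁻⁸ = 36190 N = 36.19 kN.
σ_{stainless steel} = P/A₂ = 36190/1425 = 25.4 MPa, compressive.

σ ≈ 25.4 MPa (compressive)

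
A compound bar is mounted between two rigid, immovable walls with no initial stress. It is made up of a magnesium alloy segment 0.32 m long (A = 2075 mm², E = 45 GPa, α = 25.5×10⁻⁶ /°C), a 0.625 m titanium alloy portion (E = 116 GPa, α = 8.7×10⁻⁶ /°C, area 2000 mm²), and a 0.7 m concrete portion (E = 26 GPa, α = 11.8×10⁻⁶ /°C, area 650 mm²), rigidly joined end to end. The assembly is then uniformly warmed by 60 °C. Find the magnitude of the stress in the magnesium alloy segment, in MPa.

σ ≈ 13.3 MPa (compressive)

If the supports were absent, the total length change would be Σ αᵢΔT Lᵢ = 25.5×10⁻⁶×60×320 + 8.7×10⁻⁶×60×625 + 11.8×10⁻⁶×60×700 = 1.311 mm.
The walls prevent any net length change, so an axial force P (same in every segment) develops. Compatibility: P · Σ Lᵢ/(AᵢEᵢ) = δ_free.
Σ Lᵢ/(AᵢEᵢ) = 320/(2075×45×10³) + 625/(2000×116×10³) + 700/(650×26×10³) = 4.754×10⁻⁵ mm/N.
So P = 1.311 / 4.754×10⁻⁵ = 27.59 kN, compressive.
σ_{magnesium alloy} = P / A = 27590 / 2075 = 13.29 MPa.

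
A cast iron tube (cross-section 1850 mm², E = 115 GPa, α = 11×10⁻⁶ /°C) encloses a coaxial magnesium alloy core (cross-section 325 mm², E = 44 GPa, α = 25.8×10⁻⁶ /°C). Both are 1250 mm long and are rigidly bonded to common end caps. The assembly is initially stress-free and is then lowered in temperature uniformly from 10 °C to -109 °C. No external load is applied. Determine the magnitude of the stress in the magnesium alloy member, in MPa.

σ ≈ 72.6 MPa (tensile)

Equilibrium of a rigid end plate with no external load gives equal and opposite internal forces ±P in the two members. Since α_{magnesium alloy} > α_{cast iron}, cooling drives the magnesium alloy into tension and the cast iron into compression.
Setting the final lengths equal and cancelling L: (α₁ − α₂)ΔT = P/(A₁E₁) + P/(A₂E₂).
|α₁ − α₂|·ΔT = 14.8×10⁻⁶ × 119 = 0.001761.
1/(A₁E₁) + 1/(A₂E₂) = 1/(1850×115×10³) + 1/(325×44×10³) = 7.463×10⁻⁸ N⁻¹.
So P = 0.001761 / 7.463×10⁻⁸ = 23.6 kN.
σ_{magnesium alloy} = P/A₂ = 23600/325 = 72.61 MPa, tensile.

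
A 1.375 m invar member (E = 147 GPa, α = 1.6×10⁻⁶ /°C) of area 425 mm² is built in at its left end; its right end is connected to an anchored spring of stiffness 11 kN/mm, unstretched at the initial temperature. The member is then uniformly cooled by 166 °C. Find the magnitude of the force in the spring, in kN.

The unrestrained thermal change is αΔT L = 1.6×10⁻⁶ × 166 × 1375 = 0.3652 mm.
Let P be the tensile force in the spring. The member extends elastically by PL/(AE) and the spring stretches by P/k; together these equal δ_free.
P [ L/(AE) + 1/k ] = δ_free → P [ 1375/(425×147×10³) + 1/(11×10³) ] = 0.3652.
P = 0.3652 / 0.0001129 = 3234 N.

P ≈ 3.23 kN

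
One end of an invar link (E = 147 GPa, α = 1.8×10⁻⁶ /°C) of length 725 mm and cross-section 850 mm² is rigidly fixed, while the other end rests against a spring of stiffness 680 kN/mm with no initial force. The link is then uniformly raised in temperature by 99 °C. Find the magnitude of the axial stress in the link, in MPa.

Free thermal expansion: δ_free = αΔT L = 1.8×10⁻⁶ × 99 × 725 = 0.1292 mm.
Let P be the compressive force at the spring. The link shortens elastically by PL/(AE) and the spring compresses by P/k; together these equal δ_free.
So P = δ_free / [L/(AE) + 1/k] = 0.1292 / [ 725/(850×147×10³) + 1/(680×10³) ].
P = 0.1292 / 7.273×10⁻⁶ = 17760 N.
σ = P/A = 17760/850 = 20.9 MPa.

σ ≈ 20.9 MPa (compressive)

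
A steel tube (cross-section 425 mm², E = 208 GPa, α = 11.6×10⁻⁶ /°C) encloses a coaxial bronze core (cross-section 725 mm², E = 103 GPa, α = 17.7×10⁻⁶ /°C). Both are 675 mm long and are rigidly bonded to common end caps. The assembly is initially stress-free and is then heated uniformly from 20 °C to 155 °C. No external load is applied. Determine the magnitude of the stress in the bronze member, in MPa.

σ ≈ 46 MPa (compressive)

Equilibrium of a rigid end plate with no external load gives equal and opposite internal forces ±P in the two members. Since α_{bronze} > α_{steel}, heating drives the bronze into compression and the steel into tension.
Setting the final lengths equal and cancelling L: (α₁ − α₂)ΔT = P/(A₁E₁) + P/(A₂E₂).
|α₁ − α₂|·ΔT = 6.1×10⁻⁶ × 135 = 0.0008235.
1/(A₁E₁) + 1/(A₂E₂) = 1/(425×208×10³) + 1/(725×103×10³) = 2.47×10⁻⁸ N⁻¹.
So P = 0.0008235 / 2.47×10⁻⁸ = 33.34 kN.
σ_{bronze} = P/A₂ = 33340/725 = 45.98 MPa, compressive.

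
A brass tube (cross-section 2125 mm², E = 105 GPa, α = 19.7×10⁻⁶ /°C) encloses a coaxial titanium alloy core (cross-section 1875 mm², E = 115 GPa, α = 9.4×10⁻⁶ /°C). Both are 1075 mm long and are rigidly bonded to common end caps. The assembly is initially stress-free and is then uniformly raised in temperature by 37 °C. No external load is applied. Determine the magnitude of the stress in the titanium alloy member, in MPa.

σ ≈ 22.3 MPa (tensile)

Both members must finish at the same length. With the larger α, the brass tends to over-expand; the plates restrain it, putting the brass in compression and the titanium alloy in tension. With no external load the two internal forces are equal and opposite, magnitude P.
Compatibility of the two members (thermal + elastic change equal): (α₁ − α₂)ΔT = P·[1/(A₁E₁) + 1/(A₂E₂)].
|α₁ − α₂|·ΔT = 10.3×10⁻⁶ × 37 = 0.0003811.
1/(A₁E₁) + 1/(A₂E₂) = 1/(2125×105×10³) + 1/(1875×115×10³) = 9.119×10⁻⁹ N⁻¹.
So P = 0.0003811 / 9.119×10⁻⁹ = 41.79 kN.
σ_{titanium alloy} = P/A₂ = 41790/1875 = 22.29 MPa, tensile.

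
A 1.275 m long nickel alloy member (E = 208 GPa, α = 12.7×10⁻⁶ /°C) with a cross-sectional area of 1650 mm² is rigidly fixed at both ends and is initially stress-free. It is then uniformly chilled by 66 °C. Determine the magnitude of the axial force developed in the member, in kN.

P ≈ 288 kN (tensile)

With zero net strain, σ = E·αΔT = 208 GPa × 12.7×10⁻⁶ × 66 = 174.3 MPa.
P = AEαΔT = 1650 × 208×10³ × 12.7×10⁻⁶ × 66 = 287.7 kN (tensile).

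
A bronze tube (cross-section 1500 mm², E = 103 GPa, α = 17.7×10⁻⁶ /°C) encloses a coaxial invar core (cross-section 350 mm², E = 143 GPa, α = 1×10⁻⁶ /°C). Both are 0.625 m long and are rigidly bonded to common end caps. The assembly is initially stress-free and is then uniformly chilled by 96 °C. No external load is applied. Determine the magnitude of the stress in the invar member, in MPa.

Equilibrium of a rigid end plate with no external load gives equal and opposite internal forces ±P in the two members. Since α_{bronze} > α_{invar}, cooling drives the bronze into tension and the invar into compression.
Compatibility of the two members (thermal + elastic change equal): (α₁ − α₂)ΔT = P·[1/(A₁E₁) + 1/(A₂E₂)].
|α₁ − α₂|·ΔT = 16.7×10⁻⁶ × 96 = 0.001603.
1/(A₁E₁) + 1/(A₂E₂) = 1/(1500×103×10³) + 1/(350×143×10³) = 2.645×10⁻⁸ N⁻¹.
P = 0.001603 / 2.645×10⁻⁸ = 60610 N = 60.61 kN.
σ_{invar} = P/A₂ = 60610/350 = 173.2 MPa, compressive.

σ ≈ 173 MPa (compressive)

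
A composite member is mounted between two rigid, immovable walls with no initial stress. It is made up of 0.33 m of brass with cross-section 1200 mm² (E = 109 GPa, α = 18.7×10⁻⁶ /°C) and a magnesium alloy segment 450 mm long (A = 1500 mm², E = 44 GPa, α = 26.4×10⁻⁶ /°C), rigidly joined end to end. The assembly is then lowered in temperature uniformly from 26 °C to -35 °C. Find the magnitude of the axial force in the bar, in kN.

P ≈ 118 kN (tensile)

If the supports were absent, the total length change would be Σ αᵢΔT Lᵢ = 18.7×10⁻⁶×61×330 + 26.4×10⁻⁶×61×450 = 1.101 mm.
The rigid supports impose zero overall length change; the single axial force P common to all segments must satisfy P Σ Lᵢ/(AᵢEᵢ) = δ_free.
Σ Lᵢ/(AᵢEᵢ) = 330/(1200×109×10³) + 450/(1500×44×10³) = 9.341×10⁻⁶ mm/N.
Hence P = δ_free / Σ(L/AE) = 1.101/9.341×10⁻⁶ = 117.9 kN (tensile).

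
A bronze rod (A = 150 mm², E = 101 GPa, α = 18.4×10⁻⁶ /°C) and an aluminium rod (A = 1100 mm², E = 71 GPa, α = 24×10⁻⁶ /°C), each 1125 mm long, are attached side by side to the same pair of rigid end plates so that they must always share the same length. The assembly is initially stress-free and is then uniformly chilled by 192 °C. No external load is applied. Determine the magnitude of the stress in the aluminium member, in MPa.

σ ≈ 12.4 MPa (tensile)

Both members must finish at the same length. With the larger α, the aluminium tends to over-contract; the plates restrain it, putting the aluminium in tension and the bronze in compression. With no external load the two internal forces are equal and opposite, magnitude P.
Setting the final lengths equal and cancelling L: (α₁ − α₂)ΔT = P/(A₁E₁) + P/(A₂E₂).
|α₁ − α₂|·ΔT = 5.6×10⁻⁶ × 192 = 0.001075.
1/(A₁E₁) + 1/(A₂E₂) = 1/(150×101×10³) + 1/(1100×71×10³) = 7.881×10⁻⁸ N⁻¹.
P = 0.001075 / 7.881×10⁻⁸ = 13640 N = 13.64 kN.
σ_{aluminium} = P/A₂ = 13640/1100 = 12.4 MPa, tensile.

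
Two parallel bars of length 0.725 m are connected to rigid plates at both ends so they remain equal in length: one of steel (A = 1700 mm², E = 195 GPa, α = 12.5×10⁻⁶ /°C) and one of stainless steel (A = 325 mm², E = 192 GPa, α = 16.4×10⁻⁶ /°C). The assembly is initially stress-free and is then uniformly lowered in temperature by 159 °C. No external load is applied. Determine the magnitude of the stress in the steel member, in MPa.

Both members must finish at the same length. With the larger α, the stainless steel tends to over-contract; the plates restrain it, putting the stainless steel in tension and the steel in compression. With no external load the two internal forces are equal and opposite, magnitude P.
Setting the final lengths equal and cancelling L: (α₁ − α₂)ΔT = P/(A₁E₁) + P/(A₂E₂).
|α₁ − α₂|·ΔT = 3.9×10⁻⁶ × 159 = 0.0006201.
1/(A₁E₁) + 1/(A₂E₂) = 1/(1700×195×10³) + 1/(325×192×10³) = 1.904×10⁻⁸ N⁻¹.
So P = 0.0006201 / 1.904×10⁻⁸ = 32.56 kN.
σ_{steel} = P/A₁ = 32560/1700 = 19.16 MPa, compressive.

σ ≈ 19.2 MPa (compressive)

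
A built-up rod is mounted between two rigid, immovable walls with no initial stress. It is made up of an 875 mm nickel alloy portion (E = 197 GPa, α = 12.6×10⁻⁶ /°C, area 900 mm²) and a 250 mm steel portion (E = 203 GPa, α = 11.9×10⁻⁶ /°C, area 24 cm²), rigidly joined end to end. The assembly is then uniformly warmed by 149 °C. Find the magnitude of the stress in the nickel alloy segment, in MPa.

σ ≈ 425 MPa (compressive)

With the walls removed the bar would change length by δ_free = Σ αᵢΔT Lᵢ = 12.6×10⁻⁶×149×875 + 11.9×10⁻⁶×149×250 = 2.086 mm.
The rigid supports impose zero overall length change; the single axial force P common to all segments must satisfy P Σ Lᵢ/(AᵢEᵢ) = δ_free.
Σ Lᵢ/(AᵢEᵢ) = 875/(900×197×10³) + 250/(2400×203×10³) = 5.448×10⁻⁶ mm/N.
So P = 2.086 / 5.448×10⁻⁶ = 382.9 kN, compressive.
σ_{nickel alloy} = P / A = 382900 / 900 = 425.4 MPa.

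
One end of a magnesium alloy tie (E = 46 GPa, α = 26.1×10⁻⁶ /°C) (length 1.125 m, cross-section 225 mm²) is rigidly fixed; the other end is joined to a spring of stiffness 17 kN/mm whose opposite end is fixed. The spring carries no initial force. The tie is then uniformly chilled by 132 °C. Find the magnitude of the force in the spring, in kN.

P ≈ 23.1 kN

If the spring were absent the tie would shorten by αΔT L = 26.1×10⁻⁶ × 132 × 1125 = 3.876 mm.
Let P be the tensile force in the spring. The tie extends elastically by PL/(AE) and the spring stretches by P/k; together these equal δ_free.
P [ L/(AE) + 1/k ] = δ_free → P [ 1125/(225×46×10³) + 1/(17×10³) ] = 3.876.
P = 3.876 / 0.0001675 = 23140 N.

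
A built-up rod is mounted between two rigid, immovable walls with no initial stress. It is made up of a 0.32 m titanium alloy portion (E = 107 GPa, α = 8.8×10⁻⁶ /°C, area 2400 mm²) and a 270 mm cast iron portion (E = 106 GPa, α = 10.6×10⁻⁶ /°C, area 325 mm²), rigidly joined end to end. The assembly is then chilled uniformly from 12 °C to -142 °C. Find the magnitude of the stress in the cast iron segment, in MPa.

With the walls removed the bar would change length by δ_free = Σ αᵢΔT Lᵢ = 8.8×10⁻⁶×154×320 + 10.6×10⁻⁶×154×270 = 0.8744 mm.
The rigid supports impose zero overall length change; the single axial force P common to all segments must satisfy P Σ Lᵢ/(AᵢEᵢ) = δ_free.
Σ Lᵢ/(AᵢEᵢ) = 320/(2400×107×10³) + 270/(325×106×10³) = 9.084×10⁻⁶ mm/N.
Hence P = δ_free / Σ(L/AE) = 0.8744/9.084×10⁻⁶ = 96.26 kN (tensile).
σ_{cast iron} = P / A = 96260 / 325 = 296.2 MPa.

σ ≈ 296 MPa (tensile)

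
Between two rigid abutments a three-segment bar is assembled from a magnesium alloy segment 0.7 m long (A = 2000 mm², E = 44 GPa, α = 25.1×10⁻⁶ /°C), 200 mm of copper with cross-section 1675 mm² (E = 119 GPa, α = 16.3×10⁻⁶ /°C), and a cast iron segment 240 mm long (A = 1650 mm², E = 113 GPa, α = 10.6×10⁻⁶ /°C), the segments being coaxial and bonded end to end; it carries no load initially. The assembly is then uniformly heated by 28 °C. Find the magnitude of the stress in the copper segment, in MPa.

σ ≈ 38.1 MPa (compressive)

With the walls removed the bar would change length by δ_free = Σ αᵢΔT Lᵢ = 25.1×10⁻⁶×28×700 + 16.3×10⁻⁶×28×200 + 10.6×10⁻⁶×28×240 = 0.6545 mm.
Since the ends are fixed, an axial force P builds up, equal in every segment, with P · Σ Lᵢ/(AᵢEᵢ) = δ_free.
Σ Lᵢ/(AᵢEᵢ) = 700/(2000×44×10³) + 200/(1675×119×10³) + 240/(1650×113×10³) = 1.025×10⁻⁵ mm/N.
P = 0.6545 / 1.025×10⁻⁵ = 63880 N = 63.88 kN, compressive.
σ_{copper} = P / A = 63880 / 1675 = 38.14 MPa.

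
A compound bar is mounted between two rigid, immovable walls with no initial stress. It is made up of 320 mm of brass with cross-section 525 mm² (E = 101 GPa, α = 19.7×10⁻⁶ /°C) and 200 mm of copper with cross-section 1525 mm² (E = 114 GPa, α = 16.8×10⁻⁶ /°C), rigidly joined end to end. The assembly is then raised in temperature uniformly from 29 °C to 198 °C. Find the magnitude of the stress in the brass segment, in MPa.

Free thermal expansion of the whole bar: Σ αᵢΔT Lᵢ = 19.7×10⁻⁶×169×320 + 16.8×10⁻⁶×169×200 = 1.633 mm.
The walls prevent any net length change, so an axial force P (same in every segment) develops. Compatibility: P · Σ Lᵢ/(AᵢEᵢ) = δ_free.
The series flexibility is Σ Lᵢ/(AᵢEᵢ) = 320/(525×101×10³) + 200/(1525×114×10³) = 7.185×10⁻⁶ mm/N.
Hence P = δ_free / Σ(L/AE) = 1.633/7.185×10⁻⁶ = 227.3 kN (compressive).
σ_{brass} = P / A = 227300 / 525 = 433 MPa.

σ ≈ 433 MPa (compressive)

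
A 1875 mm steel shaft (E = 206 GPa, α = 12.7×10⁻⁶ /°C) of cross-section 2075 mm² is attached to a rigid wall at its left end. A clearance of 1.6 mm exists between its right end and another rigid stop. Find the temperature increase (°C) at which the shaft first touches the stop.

The gap closes when αΔT L = 1.6 mm, since the shaft is still unstressed at that instant.
So ΔT = g/(αL) = 1.6/(12.7×10⁻⁶ × 1875) = 67.19 °C.

ΔT ≈ 67.2 °C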